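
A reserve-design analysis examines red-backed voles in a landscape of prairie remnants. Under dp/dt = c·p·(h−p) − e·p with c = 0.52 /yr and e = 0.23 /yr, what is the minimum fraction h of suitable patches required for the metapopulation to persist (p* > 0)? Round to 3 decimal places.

0.442

p* = h − e/c is positive only when h > e/c.
h_min = e/c = 0.23/0.52 = 0.4423.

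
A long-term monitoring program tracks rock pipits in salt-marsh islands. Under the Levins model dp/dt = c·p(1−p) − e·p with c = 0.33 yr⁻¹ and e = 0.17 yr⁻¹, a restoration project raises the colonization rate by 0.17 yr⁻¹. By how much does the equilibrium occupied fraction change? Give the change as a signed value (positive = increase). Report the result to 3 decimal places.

Before: p* = 1 − 0.17/0.33 = 0.4848.
After the change, c = 0.5, e = 0.17, so p* = 1 − 0.17/0.5 = 0.6600.
Δp* = 0.6600 − 0.4848 = +0.1752.

0.175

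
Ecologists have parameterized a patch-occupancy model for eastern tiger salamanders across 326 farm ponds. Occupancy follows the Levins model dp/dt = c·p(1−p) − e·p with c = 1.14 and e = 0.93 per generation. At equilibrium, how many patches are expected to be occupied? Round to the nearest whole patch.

p* = 1 − e/c = 1 − 0.93/1.14 = 0.1842.
Expected occupied patches = N × p* = 326 × 0.1842 = 60.05 ≈ 60.

60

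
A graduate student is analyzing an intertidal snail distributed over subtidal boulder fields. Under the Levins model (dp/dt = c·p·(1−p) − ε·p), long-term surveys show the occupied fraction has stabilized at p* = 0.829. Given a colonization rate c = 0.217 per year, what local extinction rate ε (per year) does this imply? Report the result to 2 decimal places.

0.04

At equilibrium c(1−p*) = ε.
ε = 0.217 × (1 − 0.829) = 0.217 × 0.1710 = 0.0371.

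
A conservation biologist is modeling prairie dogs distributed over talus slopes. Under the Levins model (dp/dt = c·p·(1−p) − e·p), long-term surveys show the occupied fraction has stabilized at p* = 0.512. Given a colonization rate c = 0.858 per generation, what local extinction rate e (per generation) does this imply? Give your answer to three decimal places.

At equilibrium c(1−p*) = e.
e = 0.858 × (1 − 0.512) = 0.858 × 0.4880 = 0.4187.

0.419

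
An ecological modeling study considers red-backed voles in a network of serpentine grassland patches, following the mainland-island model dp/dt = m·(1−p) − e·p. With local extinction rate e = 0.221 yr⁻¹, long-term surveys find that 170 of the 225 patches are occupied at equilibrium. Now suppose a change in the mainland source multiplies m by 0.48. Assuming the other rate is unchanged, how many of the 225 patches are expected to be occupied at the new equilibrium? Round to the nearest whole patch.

134

Observed p* = 170/225 = 0.75556.
Balance m(1−p*) = e·p* gives m = e·p*/(1−p*) = 0.221×0.75556/0.24444 = 0.68311.
New p* = m/(m+e) = 0.32789/(0.32789+0.22100) = 0.59737.
Expected occupied = 225 × 0.59737 = 134.41 ≈ 134.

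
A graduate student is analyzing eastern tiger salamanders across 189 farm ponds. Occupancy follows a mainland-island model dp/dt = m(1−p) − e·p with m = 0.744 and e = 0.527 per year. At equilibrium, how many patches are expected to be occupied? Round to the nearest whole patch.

111

p* = m/(m+e) = 0.744/1.2710 = 0.5854.
Expected occupied patches = N × p* = 189 × 0.5854 = 110.63 ≈ 111.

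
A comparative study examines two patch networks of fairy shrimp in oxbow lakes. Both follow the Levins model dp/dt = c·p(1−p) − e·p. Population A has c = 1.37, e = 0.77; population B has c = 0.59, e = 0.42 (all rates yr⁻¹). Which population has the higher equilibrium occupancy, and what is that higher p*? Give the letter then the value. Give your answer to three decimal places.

A: p*_A = 1 − 0.77/1.37 = 0.4380.
B: p*_B = 1 − 0.42/0.59 = 0.2881.
A is higher at 0.4380.

A, 0.438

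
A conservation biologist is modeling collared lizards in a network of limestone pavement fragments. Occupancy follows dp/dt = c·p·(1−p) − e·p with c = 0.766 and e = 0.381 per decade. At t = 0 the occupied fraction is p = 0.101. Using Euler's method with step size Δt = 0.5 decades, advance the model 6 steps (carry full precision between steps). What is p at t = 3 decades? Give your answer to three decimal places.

Update rule: p ← p + [c·p·(1−p) − e·p]·Δt with Δt = 0.5.
t = 0.5: p = 0.10100 + (+0.01554) = 0.11654
t = 1: p = 0.11654 + (+0.01723) = 0.13377
t = 1.5: p = 0.13377 + (+0.01890) = 0.15266
t = 2: p = 0.15266 + (+0.02046) = 0.17313
t = 2.5: p = 0.17313 + (+0.02185) = 0.19497
t = 3: p = 0.19497 + (+0.02297) = 0.21795

0.218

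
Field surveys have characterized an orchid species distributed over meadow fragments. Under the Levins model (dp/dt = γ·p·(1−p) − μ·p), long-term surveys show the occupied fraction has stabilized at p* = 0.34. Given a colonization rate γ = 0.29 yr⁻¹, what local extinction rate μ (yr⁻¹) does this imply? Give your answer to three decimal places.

At equilibrium γ(1−p*) = μ.
μ = 0.29 × (1 − 0.34) = 0.29 × 0.6600 = 0.1914.

0.191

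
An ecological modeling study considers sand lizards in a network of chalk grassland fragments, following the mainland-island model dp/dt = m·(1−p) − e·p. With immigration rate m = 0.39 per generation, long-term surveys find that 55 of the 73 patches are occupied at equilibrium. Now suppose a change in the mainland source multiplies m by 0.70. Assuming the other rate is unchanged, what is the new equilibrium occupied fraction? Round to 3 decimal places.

0.681

Observed p* = 55/73 = 0.75342.
Balance m(1−p*) = e·p* gives e = m(1−p*)/p* = 0.39×0.24658/0.75342 = 0.12764.
New p* = m/(m+e) = 0.27300/(0.27300+0.12764) = 0.68141.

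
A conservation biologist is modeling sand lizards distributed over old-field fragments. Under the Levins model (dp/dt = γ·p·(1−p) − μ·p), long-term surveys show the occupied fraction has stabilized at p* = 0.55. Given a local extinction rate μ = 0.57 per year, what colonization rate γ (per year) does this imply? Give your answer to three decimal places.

At equilibrium γ(1−p*) = μ, so γ = μ/(1−p*).
γ = 0.57/(1 − 0.55) = 0.57/0.4500 = 1.2667.

1.267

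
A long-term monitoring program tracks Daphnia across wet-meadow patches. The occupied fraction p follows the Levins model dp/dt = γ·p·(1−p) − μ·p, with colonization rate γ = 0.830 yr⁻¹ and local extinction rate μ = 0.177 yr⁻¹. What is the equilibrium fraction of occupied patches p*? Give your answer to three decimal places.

0.787

Setting dp/dt = 0 and dividing through by p* gives γ·(1−p*) = μ.
So p* = 1 − μ/γ = 1 − 0.177/0.830 = 1 − 0.2133 = 0.7867.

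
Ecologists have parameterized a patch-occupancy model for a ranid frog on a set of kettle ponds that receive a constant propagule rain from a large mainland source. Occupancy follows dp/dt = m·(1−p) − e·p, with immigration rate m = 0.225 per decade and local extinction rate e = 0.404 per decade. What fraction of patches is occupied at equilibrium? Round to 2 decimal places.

0.36

At equilibrium the propagule rain into empty patches balances local extinction: m(1−p*) = e·p*.
p* = m/(m+e) = 0.225/(0.225+0.404) = 0.225/0.6290 = 0.3577.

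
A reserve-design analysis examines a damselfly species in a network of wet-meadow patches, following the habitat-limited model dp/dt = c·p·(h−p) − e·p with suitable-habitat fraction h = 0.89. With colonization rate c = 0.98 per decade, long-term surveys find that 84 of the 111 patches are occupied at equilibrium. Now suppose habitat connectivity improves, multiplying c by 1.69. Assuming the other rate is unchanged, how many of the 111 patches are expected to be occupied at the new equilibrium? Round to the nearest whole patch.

90

Observed p* = 84/111 = 0.75676.
Balance c(h−p*) = e gives e = 0.98×(0.89 − 0.75676) = 0.13058.
New p* = 0.89 − e/c = 0.89 − 0.13058/1.65620 = 0.81116.
Expected occupied = 111 × 0.81116 = 90.04 ≈ 90.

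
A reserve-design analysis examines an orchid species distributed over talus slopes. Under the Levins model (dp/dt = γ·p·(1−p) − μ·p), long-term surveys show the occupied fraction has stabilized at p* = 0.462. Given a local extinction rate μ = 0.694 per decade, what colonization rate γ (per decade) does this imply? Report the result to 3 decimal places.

1.290

At equilibrium γ(1−p*) = μ, so γ = μ/(1−p*).
γ = 0.694/(1 − 0.462) = 0.694/0.5380 = 1.2900.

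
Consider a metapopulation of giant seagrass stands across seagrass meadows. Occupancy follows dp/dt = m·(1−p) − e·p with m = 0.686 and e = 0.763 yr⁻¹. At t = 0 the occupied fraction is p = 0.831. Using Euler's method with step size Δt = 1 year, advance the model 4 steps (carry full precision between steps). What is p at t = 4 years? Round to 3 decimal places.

Update rule: p ← p + [m·(1−p) − e·p]·Δt with Δt = 1.
p: 0.83100 → 0.31288  (Δp = -0.51812)
p: 0.31288 → 0.54552  (Δp = +0.23264)
p: 0.54552 → 0.44106  (Δp = -0.10445)
p: 0.44106 → 0.48796  (Δp = +0.04690)

0.488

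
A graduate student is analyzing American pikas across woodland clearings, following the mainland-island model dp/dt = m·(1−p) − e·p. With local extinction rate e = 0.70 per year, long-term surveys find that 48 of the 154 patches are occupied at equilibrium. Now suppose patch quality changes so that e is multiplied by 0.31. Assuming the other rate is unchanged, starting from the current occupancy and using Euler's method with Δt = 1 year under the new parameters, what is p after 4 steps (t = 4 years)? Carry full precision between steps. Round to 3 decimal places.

Observed p* = 48/154 = 0.31169.
Balance m(1−p*) = e·p* gives m = e·p*/(1−p*) = 0.70×0.31169/0.68831 = 0.31698.
Starting from p₀ = 0.31169; update p ← p + (dp/dt)·Δt with the new parameters.
  1  |  dp/dt·Δt = +0.150545  |  p_1 = 0.462234
  2  |  dp/dt·Δt = +0.070157  |  p_2 = 0.532391
  3  |  dp/dt·Δt = +0.032694  |  p_3 = 0.565085
  4  |  dp/dt·Δt = +0.015236  |  p_4 = 0.580322

0.580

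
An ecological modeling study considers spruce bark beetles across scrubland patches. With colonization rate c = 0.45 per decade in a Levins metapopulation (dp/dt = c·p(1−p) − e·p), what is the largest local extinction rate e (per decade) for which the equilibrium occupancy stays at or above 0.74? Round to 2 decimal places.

1 − e/c ≥ 0.74 ⇒ e ≤ c(1 − 0.74) = 0.45 × 0.2600.
e_max = 0.1170.

0.12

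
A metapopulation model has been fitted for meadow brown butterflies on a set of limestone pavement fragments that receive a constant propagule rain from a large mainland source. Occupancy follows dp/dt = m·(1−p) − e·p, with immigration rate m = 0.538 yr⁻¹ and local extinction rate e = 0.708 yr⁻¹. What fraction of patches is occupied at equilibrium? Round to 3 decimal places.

Setting dp/dt = 0: m − m·p* = e·p*, so m = (m+e)·p*.
p* = m/(m+e) = 0.538/(0.538+0.708) = 0.538/1.2460 = 0.4318.

0.432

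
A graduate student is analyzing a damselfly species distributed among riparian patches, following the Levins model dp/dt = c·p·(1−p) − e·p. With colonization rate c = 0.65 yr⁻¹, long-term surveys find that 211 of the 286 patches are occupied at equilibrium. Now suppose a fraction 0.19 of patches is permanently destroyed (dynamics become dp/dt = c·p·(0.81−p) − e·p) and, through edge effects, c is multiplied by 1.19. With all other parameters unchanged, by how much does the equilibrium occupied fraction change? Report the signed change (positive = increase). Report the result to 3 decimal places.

-0.148

Observed p* = 211/286 = 0.73776.
Balance c(1−p*) = e gives e = 0.65×(1 − 0.73776) = 0.17046.
New p* = 0.81 − e/c = 0.81 − 0.17046/0.77350 = 0.58963.
Δp* = 0.58963 − 0.73776 = -0.14813.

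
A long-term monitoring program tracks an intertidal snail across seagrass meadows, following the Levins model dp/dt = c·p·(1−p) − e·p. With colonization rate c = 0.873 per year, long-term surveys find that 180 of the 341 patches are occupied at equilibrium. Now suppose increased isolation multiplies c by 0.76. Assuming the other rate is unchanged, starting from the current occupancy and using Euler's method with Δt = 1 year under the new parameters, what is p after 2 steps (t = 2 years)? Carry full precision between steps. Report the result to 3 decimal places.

Observed p* = 180/341 = 0.52786.
Balance c(1−p*) = e gives e = 0.873×(1 − 0.52786) = 0.41218.
Starting from p₀ = 0.52786; update p ← p + (dp/dt)·Δt with the new parameters.
  1  |  dp/dt·Δt = -0.052217  |  p_1 = 0.475642
  2  |  dp/dt·Δt = -0.030573  |  p_2 = 0.445069

0.445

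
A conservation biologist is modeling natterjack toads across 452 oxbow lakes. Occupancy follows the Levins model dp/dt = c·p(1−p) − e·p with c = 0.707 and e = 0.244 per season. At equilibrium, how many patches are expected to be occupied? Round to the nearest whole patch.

296

p* = 1 − e/c = 1 − 0.244/0.707 = 0.6549.
Expected occupied patches = N × p* = 452 × 0.6549 = 296.01 ≈ 296.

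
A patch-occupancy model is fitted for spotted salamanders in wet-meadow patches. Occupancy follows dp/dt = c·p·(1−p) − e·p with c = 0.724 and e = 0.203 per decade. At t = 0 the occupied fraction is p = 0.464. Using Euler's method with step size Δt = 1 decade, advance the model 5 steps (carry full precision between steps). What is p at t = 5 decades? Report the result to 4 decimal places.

Update rule: p ← p + [c·p·(1−p) − e·p]·Δt with Δt = 1.
step 1: Δp = +0.08587, p = 0.54987
step 2: Δp = +0.06758, p = 0.61745
step 3: Δp = +0.04567, p = 0.66312
step 4: Δp = +0.02712, p = 0.69024
step 5: Δp = +0.01468, p = 0.70492

0.7049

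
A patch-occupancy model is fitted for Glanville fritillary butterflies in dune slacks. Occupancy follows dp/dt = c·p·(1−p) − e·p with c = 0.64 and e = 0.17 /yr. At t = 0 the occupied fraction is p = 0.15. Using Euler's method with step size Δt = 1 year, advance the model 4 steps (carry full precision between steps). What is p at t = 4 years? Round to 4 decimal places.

0.4429

Update rule: p ← p + [c·p·(1−p) − e·p]·Δt with Δt = 1.
step 1: Δp = +0.05610, p = 0.20610
step 2: Δp = +0.06968, p = 0.27578
step 3: Δp = +0.08094, p = 0.35672
step 4: Δp = +0.08622, p = 0.44294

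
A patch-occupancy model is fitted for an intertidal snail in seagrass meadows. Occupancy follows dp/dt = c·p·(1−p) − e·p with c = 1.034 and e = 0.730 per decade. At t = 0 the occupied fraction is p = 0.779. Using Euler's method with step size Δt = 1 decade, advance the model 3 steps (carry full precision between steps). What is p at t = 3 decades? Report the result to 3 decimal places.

Update rule: p ← p + [c·p·(1−p) − e·p]·Δt with Δt = 1.
step 1: Δp = -0.39066, p = 0.38834
step 2: Δp = -0.03788, p = 0.35046
step 3: Δp = -0.02046, p = 0.33000

0.330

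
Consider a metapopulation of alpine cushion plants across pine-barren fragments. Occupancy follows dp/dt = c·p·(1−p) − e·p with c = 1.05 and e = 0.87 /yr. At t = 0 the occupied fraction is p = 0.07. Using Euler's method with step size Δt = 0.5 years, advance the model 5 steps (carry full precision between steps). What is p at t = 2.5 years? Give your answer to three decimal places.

Update rule: p ← p + [c·p·(1−p) − e·p]·Δt with Δt = 0.5.
p: 0.07000 → 0.07373  (Δp = +0.00373)
p: 0.07373 → 0.07751  (Δp = +0.00378)
p: 0.07751 → 0.08133  (Δp = +0.00382)
p: 0.08133 → 0.08518  (Δp = +0.00385)
p: 0.08518 → 0.08904  (Δp = +0.00386)

0.089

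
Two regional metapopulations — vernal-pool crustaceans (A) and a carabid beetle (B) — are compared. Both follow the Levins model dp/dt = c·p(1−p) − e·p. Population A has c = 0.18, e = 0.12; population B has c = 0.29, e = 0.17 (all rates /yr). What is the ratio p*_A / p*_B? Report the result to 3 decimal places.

0.806

A: p*_A = 1 − 0.12/0.18 = 0.3333.
B: p*_B = 1 − 0.17/0.29 = 0.4138.
p*_A / p*_B = 0.3333/0.4138 = 0.8056.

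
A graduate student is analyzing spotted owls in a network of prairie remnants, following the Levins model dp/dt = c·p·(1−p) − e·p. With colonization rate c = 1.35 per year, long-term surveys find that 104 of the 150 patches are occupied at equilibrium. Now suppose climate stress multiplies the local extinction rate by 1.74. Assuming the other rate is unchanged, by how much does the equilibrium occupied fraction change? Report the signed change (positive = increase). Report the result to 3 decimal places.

-0.227

Observed p* = 104/150 = 0.69333.
Balance c(1−p*) = e gives e = 1.35×(1 − 0.69333) = 0.41400.
New p* = 1 − e/c = 1 − 0.72036/1.35000 = 0.46640.
Δp* = 0.46640 − 0.69333 = -0.22693.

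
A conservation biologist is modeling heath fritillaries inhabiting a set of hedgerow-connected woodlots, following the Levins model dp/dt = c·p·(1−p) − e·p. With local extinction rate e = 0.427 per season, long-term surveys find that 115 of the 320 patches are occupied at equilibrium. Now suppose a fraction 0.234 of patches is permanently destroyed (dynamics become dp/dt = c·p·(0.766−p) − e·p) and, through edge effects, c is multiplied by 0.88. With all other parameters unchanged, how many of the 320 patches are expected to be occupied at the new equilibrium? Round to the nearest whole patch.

Observed p* = 115/320 = 0.35938.
Balance c(1−p*) = e gives c = e/(1 − 0.35938) = 0.427/0.64062 = 0.66654.
New p* = 0.766 − e/c = 0.766 − 0.42700/0.58656 = 0.03803.
Expected occupied = 320 × 0.03803 = 12.17 ≈ 12.

12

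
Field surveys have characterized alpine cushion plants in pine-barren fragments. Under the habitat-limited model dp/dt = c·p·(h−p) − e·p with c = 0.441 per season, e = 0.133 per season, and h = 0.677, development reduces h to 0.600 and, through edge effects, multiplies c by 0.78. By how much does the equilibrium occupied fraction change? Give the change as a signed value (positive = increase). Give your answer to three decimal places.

-0.162

Before: p* = h − e/c = 0.677 − 0.133/0.441 = 0.677 − 0.3016 = 0.3754.
After: c = 0.34398, e = 0.133, h = 0.600; p* = 0.600 − 0.133/0.34398 = 0.2133.
Δp* = 0.2133 − 0.3754 = -0.1621.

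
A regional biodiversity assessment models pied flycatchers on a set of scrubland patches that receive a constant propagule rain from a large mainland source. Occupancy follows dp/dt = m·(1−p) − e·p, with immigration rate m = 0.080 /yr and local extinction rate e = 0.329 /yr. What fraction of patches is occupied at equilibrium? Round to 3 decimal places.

0.196

At equilibrium the propagule rain into empty patches balances local extinction: m(1−p*) = e·p*.
p* = m/(m+e) = 0.080/(0.080+0.329) = 0.080/0.4090 = 0.1956.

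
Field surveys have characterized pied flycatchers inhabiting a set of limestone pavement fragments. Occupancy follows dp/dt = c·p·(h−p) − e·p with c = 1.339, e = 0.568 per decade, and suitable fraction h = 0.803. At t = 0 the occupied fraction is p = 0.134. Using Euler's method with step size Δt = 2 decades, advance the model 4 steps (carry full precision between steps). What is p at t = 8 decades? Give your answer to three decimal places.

Update rule: p ← p + [c·p·(h−p) − e·p]·Δt with Δt = 2.
  1  |  dp/dt·Δt = +0.087848  |  p_1 = 0.221848
  2  |  dp/dt·Δt = +0.093248  |  p_2 = 0.315096
  3  |  dp/dt·Δt = +0.053757  |  p_3 = 0.368854
  4  |  dp/dt·Δt = +0.009828  |  p_4 = 0.378681

0.379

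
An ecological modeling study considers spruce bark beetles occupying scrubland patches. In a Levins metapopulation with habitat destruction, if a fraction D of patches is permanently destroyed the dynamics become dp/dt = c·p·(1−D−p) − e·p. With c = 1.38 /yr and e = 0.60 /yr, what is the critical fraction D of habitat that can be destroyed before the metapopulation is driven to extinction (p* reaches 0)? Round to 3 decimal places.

0.565

The nontrivial equilibrium is p* = (1−D) − e/c; extinction occurs when this hits zero.
So D_crit = 1 − e/c = 1 − 0.60/1.38 = 1 − 0.4348 = 0.5652.
This equals the undisturbed p*, a classic result of Lande's extension.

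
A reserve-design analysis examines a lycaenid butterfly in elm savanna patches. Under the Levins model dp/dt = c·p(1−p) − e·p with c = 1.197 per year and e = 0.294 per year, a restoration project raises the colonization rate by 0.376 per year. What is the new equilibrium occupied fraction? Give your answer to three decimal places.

Before: p* = 1 − 0.294/1.197 = 0.7544.
After the change, c = 1.573, e = 0.294, so p* = 1 − 0.294/1.573 = 0.8131.

0.813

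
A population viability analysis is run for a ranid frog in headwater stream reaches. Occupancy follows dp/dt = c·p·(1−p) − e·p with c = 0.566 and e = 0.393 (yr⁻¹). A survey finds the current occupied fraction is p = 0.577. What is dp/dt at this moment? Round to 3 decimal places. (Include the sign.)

Colonization term: c·p·(1−p) = 0.566×0.577×0.4230 = 0.13814.
Extinction term: e·p = 0.22676.
dp/dt = 0.13814 − 0.22676 = -0.08862.

-0.089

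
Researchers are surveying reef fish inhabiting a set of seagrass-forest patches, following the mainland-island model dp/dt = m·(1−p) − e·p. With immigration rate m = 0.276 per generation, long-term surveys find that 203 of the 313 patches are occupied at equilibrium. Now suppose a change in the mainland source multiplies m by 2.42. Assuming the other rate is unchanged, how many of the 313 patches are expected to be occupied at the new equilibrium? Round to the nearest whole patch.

256

Observed p* = 203/313 = 0.64856.
Balance m(1−p*) = e·p* gives e = m(1−p*)/p* = 0.276×0.35144/0.64856 = 0.14956.
New p* = m/(m+e) = 0.66792/(0.66792+0.14956) = 0.81705.
Expected occupied = 313 × 0.81705 = 255.74 ≈ 256.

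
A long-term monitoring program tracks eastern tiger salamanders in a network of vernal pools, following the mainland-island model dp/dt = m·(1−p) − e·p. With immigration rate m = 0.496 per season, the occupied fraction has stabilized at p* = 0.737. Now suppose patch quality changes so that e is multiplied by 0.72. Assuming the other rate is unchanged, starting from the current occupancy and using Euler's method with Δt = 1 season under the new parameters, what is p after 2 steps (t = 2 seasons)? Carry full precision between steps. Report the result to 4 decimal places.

Balance m(1−p*) = e·p* gives e = m(1−p*)/p* = 0.496×0.26300/0.73700 = 0.17700.
Starting from p₀ = 0.73700; update p ← p + (dp/dt)·Δt with the new parameters.
p: 0.73700 → 0.77353  (Δp = +0.03653)
p: 0.77353 → 0.78728  (Δp = +0.01375)

0.7873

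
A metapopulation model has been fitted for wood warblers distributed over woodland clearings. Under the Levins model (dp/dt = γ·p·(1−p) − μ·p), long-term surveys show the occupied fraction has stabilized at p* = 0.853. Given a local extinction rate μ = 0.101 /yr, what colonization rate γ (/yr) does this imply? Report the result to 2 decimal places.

0.69

At equilibrium γ(1−p*) = μ, so γ = μ/(1−p*).
γ = 0.101/(1 − 0.853) = 0.101/0.1470 = 0.6871.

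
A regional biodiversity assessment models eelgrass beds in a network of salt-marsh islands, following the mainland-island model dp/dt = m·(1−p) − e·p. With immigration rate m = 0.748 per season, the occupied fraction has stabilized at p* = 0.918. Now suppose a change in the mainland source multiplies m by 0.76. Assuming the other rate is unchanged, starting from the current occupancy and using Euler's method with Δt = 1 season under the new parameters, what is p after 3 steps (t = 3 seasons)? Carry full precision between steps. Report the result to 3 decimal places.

Balance m(1−p*) = e·p* gives e = m(1−p*)/p* = 0.748×0.08200/0.91800 = 0.06681.
Starting from p₀ = 0.91800; update p ← p + (dp/dt)·Δt with the new parameters.
step 1: Δp = -0.01472, p = 0.90328
step 2: Δp = -0.00537, p = 0.89791
step 3: Δp = -0.00196, p = 0.89595

0.896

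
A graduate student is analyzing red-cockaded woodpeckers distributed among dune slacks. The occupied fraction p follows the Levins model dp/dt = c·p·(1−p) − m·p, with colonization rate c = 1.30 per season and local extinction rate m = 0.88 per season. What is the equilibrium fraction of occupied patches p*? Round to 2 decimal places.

Setting dp/dt = 0 and dividing through by p* gives c·(1−p*) = m.
So p* = 1 − m/c = 1 − 0.88/1.30 = 1 − 0.6769 = 0.3231.

0.32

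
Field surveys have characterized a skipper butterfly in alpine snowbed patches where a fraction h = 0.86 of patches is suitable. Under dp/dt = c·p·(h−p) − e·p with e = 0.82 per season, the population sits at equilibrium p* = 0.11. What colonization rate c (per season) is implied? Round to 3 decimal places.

1.093

At equilibrium c(h−p*) = e, so c = e/(h−p*).
c = 0.82/(0.86 − 0.11) = 0.82/0.7500 = 1.0933.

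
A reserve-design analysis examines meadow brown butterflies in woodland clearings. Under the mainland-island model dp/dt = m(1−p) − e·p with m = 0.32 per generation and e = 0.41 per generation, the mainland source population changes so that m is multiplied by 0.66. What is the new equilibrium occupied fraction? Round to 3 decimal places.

Before: p* = 0.32/(0.32+0.41) = 0.4384.
After: m = 0.2112, e = 0.41; p* = 0.2112/0.6212 = 0.3400.

0.340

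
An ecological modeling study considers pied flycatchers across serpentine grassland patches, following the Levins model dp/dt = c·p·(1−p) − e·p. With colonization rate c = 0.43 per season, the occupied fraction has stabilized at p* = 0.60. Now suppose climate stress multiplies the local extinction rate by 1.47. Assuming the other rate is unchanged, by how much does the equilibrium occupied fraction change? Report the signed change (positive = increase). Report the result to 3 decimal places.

Balance c(1−p*) = e gives e = 0.43×(1 − 0.60000) = 0.17200.
New p* = 1 − e/c = 1 − 0.25284/0.43000 = 0.41200.
Δp* = 0.41200 − 0.60000 = -0.18800.

-0.188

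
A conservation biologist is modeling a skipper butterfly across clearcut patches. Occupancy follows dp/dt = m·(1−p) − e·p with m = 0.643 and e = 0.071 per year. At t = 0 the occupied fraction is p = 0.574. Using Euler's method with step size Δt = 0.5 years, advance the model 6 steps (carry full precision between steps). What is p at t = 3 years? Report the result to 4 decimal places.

0.8775

Update rule: p ← p + [m·(1−p) − e·p]·Δt with Δt = 0.5.
p: 0.57400 → 0.69058  (Δp = +0.11658)
p: 0.69058 → 0.76554  (Δp = +0.07496)
p: 0.76554 → 0.81374  (Δp = +0.04820)
p: 0.81374 → 0.84474  (Δp = +0.03099)
p: 0.84474 → 0.86467  (Δp = +0.01993)
p: 0.86467 → 0.87748  (Δp = +0.01281)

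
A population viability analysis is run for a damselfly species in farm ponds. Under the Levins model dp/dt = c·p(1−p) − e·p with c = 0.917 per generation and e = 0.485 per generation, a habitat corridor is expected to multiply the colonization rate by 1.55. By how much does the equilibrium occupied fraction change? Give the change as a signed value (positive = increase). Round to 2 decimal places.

Before: p* = 1 − 0.485/0.917 = 0.4711.
After the change, c = 1.42135, e = 0.485, so p* = 1 − 0.485/1.42135 = 0.6588.
Δp* = 0.6588 − 0.4711 = +0.1877.

0.19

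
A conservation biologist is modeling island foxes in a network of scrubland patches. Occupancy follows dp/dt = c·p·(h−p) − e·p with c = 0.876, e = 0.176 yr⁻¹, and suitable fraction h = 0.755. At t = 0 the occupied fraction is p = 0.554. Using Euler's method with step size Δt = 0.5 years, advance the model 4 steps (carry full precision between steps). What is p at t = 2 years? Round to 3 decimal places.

0.554

Update rule: p ← p + [c·p·(h−p) − e·p]·Δt with Δt = 0.5.
t = 0.5: p = 0.55400 + (+0.00002) = 0.55402
t = 1: p = 0.55402 + (+0.00002) = 0.55404
t = 1.5: p = 0.55404 + (+0.00001) = 0.55405
t = 2: p = 0.55405 + (+0.00001) = 0.55406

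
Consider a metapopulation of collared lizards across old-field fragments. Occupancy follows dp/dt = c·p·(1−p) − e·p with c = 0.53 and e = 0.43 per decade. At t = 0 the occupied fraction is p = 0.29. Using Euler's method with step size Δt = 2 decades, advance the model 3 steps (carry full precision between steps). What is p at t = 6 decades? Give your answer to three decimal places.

Update rule: p ← p + [c·p·(1−p) − e·p]·Δt with Δt = 2.
p: 0.29000 → 0.25885  (Δp = -0.03115)
p: 0.25885 → 0.23960  (Δp = -0.01925)
p: 0.23960 → 0.22667  (Δp = -0.01293)

0.227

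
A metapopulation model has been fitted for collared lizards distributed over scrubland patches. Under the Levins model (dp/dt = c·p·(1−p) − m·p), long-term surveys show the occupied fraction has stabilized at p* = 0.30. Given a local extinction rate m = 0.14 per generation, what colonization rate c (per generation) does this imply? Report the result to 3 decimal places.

0.200

At equilibrium c(1−p*) = m, so c = m/(1−p*).
c = 0.14/(1 − 0.30) = 0.14/0.7000 = 0.2000.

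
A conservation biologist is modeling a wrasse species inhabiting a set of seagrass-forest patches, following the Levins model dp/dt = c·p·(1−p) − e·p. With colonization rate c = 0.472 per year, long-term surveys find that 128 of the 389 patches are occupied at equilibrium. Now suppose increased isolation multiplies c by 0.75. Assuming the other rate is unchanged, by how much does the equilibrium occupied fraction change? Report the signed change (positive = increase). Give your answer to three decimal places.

Observed p* = 128/389 = 0.32905.
Balance c(1−p*) = e gives e = 0.472×(1 − 0.32905) = 0.31669.
New p* = 1 − e/c = 1 − 0.31669/0.35400 = 0.10540.
Δp* = 0.10540 − 0.32905 = -0.22365.

-0.224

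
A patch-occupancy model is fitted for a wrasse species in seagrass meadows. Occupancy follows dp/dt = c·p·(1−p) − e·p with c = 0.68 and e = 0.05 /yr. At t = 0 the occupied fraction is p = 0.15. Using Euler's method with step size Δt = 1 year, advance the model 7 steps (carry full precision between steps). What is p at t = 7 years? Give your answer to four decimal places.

Update rule: p ← p + [c·p·(1−p) − e·p]·Δt with Δt = 1.
t = 1: p = 0.15000 + (+0.07920) = 0.22920
t = 2: p = 0.22920 + (+0.10867) = 0.33787
t = 3: p = 0.33787 + (+0.13523) = 0.47311
t = 4: p = 0.47311 + (+0.14585) = 0.61896
t = 5: p = 0.61896 + (+0.12943) = 0.74839
t = 6: p = 0.74839 + (+0.09063) = 0.83902
t = 7: p = 0.83902 + (+0.04990) = 0.88891

0.8889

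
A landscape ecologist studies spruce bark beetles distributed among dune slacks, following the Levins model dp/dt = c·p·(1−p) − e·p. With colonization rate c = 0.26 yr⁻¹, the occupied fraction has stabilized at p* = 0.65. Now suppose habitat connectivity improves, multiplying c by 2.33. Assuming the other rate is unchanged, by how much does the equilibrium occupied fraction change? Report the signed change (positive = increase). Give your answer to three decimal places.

Balance c(1−p*) = e gives e = 0.26×(1 − 0.65000) = 0.09100.
New p* = 1 − e/c = 1 − 0.09100/0.60580 = 0.84979.
Δp* = 0.84979 − 0.65000 = +0.19979.

0.200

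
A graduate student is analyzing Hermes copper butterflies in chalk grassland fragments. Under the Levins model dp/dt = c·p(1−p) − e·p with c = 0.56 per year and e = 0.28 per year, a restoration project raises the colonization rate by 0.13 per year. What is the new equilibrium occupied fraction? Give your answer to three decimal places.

Before: p* = 1 − 0.28/0.56 = 0.5000.
After the change, c = 0.69, e = 0.28, so p* = 1 − 0.28/0.69 = 0.5942.

0.594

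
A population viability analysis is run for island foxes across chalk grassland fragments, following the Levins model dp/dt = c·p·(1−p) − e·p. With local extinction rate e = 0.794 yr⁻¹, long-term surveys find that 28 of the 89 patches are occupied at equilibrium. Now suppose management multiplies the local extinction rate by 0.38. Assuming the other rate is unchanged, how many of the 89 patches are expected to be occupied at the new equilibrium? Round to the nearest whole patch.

Observed p* = 28/89 = 0.31461.
Balance c(1−p*) = e gives c = e/(1 − 0.31461) = 0.794/0.68539 = 1.15846.
New p* = 1 − e/c = 1 − 0.30172/1.15846 = 0.73955.
Expected occupied = 89 × 0.73955 = 65.82 ≈ 66.

66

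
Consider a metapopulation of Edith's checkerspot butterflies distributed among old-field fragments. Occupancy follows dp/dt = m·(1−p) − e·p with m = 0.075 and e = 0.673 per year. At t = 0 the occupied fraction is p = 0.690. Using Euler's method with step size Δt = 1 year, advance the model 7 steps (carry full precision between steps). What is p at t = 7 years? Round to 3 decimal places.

Update rule: p ← p + [m·(1−p) − e·p]·Δt with Δt = 1.
  1  |  dp/dt·Δt = -0.441120  |  p_1 = 0.248880
  2  |  dp/dt·Δt = -0.111162  |  p_2 = 0.137718
  3  |  dp/dt·Δt = -0.028013  |  p_3 = 0.109705
  4  |  dp/dt·Δt = -0.007059  |  p_4 = 0.102646
  5  |  dp/dt·Δt = -0.001779  |  p_5 = 0.100867
  6  |  dp/dt·Δt = -0.000448  |  p_6 = 0.100418
  7  |  dp/dt·Δt = -0.000113  |  p_7 = 0.100305

0.100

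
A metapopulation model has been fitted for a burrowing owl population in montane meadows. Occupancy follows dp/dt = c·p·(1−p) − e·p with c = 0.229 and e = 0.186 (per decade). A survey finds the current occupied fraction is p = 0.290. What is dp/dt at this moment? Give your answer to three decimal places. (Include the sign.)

-0.007

Colonization term: c·p·(1−p) = 0.229×0.290×0.7100 = 0.04715.
Extinction term: e·p = 0.05394.
dp/dt = 0.04715 − 0.05394 = -0.00679.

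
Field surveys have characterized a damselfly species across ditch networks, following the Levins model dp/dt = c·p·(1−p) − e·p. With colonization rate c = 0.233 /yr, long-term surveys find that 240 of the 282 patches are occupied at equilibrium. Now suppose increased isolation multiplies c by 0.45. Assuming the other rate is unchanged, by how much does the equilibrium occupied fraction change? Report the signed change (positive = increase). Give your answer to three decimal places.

Observed p* = 240/282 = 0.85106.
Balance c(1−p*) = e gives e = 0.233×(1 − 0.85106) = 0.03470.
New p* = 1 − e/c = 1 − 0.03470/0.10485 = 0.66905.
Δp* = 0.66905 − 0.85106 = -0.18201.

-0.182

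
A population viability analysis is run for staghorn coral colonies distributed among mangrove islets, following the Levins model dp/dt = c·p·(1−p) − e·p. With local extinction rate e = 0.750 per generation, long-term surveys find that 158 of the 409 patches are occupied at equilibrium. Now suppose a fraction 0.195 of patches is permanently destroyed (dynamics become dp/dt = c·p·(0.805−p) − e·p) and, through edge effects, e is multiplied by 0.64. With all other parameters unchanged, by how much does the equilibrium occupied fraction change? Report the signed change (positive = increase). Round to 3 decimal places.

Observed p* = 158/409 = 0.38631.
Balance c(1−p*) = e gives c = e/(1 − 0.38631) = 0.750/0.61369 = 1.22212.
New p* = 0.805 − e/c = 0.805 − 0.48000/1.22212 = 0.41224.
Δp* = 0.41224 − 0.38631 = +0.02593.

0.026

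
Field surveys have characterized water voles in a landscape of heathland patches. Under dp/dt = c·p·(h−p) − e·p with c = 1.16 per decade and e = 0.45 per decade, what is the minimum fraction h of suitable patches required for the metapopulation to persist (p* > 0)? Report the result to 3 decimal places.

p* = h − e/c is positive only when h > e/c.
h_min = e/c = 0.45/1.16 = 0.3879.

0.388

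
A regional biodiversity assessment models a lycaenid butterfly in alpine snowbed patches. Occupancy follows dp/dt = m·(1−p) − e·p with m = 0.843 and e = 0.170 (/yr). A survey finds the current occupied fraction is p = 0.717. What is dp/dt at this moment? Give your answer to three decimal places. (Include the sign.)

Colonization term: m·(1−p) = 0.843×0.2830 = 0.23857.
Extinction term: e·p = 0.12189.
dp/dt = 0.23857 − 0.12189 = 0.11668.

0.117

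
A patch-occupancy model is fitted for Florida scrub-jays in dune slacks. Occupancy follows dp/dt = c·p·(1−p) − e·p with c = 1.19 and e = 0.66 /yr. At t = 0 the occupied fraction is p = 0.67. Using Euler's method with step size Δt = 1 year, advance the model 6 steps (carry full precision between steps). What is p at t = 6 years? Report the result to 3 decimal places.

Update rule: p ← p + [c·p·(1−p) − e·p]·Δt with Δt = 1.
step 1: Δp = -0.17909, p = 0.49091
step 2: Δp = -0.02660, p = 0.46431
step 3: Δp = -0.01046, p = 0.45385
step 4: Δp = -0.00458, p = 0.44927
step 5: Δp = -0.00208, p = 0.44719
step 6: Δp = -0.00096, p = 0.44623

0.446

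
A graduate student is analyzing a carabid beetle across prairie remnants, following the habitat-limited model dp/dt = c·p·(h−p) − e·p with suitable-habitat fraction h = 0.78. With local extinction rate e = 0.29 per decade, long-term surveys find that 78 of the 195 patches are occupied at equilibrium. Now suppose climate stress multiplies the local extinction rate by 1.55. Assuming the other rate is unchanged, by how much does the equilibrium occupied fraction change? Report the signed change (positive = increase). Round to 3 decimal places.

Observed p* = 78/195 = 0.40000.
Balance c(h−p*) = e gives c = e/(0.78 − 0.40000) = 0.29/0.38000 = 0.76316.
New p* = 0.78 − e/c = 0.78 − 0.44950/0.76316 = 0.19100.
Δp* = 0.19100 − 0.40000 = -0.20900.

-0.209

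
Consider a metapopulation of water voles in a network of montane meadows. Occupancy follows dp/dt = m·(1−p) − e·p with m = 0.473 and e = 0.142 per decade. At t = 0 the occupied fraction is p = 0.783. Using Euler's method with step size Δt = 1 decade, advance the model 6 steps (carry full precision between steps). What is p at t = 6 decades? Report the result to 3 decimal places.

0.769

Update rule: p ← p + [m·(1−p) − e·p]·Δt with Δt = 1.
t = 1: p = 0.78300 + (-0.00855) = 0.77446
t = 2: p = 0.77446 + (-0.00329) = 0.77117
t = 3: p = 0.77117 + (-0.00127) = 0.76990
t = 4: p = 0.76990 + (-0.00049) = 0.76941
t = 5: p = 0.76941 + (-0.00019) = 0.76922
t = 6: p = 0.76922 + (-0.00007) = 0.76915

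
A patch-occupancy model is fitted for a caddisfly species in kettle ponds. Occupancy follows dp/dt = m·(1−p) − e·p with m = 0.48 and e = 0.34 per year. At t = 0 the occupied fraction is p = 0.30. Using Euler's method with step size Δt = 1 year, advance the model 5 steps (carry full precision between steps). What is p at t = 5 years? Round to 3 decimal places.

0.585

Update rule: p ← p + [m·(1−p) − e·p]·Δt with Δt = 1.
step 1: Δp = +0.23400, p = 0.53400
step 2: Δp = +0.04212, p = 0.57612
step 3: Δp = +0.00758, p = 0.58370
step 4: Δp = +0.00136, p = 0.58507
step 5: Δp = +0.00025, p = 0.58531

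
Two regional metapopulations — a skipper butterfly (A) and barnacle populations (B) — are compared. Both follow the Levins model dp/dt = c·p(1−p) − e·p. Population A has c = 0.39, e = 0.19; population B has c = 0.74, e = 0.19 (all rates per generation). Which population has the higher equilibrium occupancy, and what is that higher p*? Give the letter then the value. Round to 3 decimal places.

B, 0.743

A: p*_A = 1 − 0.19/0.39 = 0.5128.
B: p*_B = 1 − 0.19/0.74 = 0.7432.
B is higher at 0.7432.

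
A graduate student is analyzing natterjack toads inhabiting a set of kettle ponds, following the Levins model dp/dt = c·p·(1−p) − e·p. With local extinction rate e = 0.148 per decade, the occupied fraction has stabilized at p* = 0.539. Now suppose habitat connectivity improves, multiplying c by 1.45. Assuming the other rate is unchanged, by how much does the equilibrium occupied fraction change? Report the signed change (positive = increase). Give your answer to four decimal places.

0.1431

Balance c(1−p*) = e gives c = e/(1 − 0.53900) = 0.148/0.46100 = 0.32104.
New p* = 1 − e/c = 1 − 0.14800/0.46551 = 0.68207.
Δp* = 0.68207 − 0.53900 = +0.14307.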